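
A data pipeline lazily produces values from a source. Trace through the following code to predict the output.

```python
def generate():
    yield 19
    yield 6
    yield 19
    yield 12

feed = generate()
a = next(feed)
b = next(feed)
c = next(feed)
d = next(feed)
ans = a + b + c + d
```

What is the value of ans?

Step 1: Create generator and consume all values:
  a = next(feed) = 19
  b = next(feed) = 6
  c = next(feed) = 19
  d = next(feed) = 12
Step 2: ans = 19 + 6 + 19 + 12 = 56.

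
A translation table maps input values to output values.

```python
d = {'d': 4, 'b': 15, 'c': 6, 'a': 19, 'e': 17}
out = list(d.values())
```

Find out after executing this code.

Step 1: d.values() returns the dictionary values in insertion order.
Therefore out = [4, 15, 6, 19, 17].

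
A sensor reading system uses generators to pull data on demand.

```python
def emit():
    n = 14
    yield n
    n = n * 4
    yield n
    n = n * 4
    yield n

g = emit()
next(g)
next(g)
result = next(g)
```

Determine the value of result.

Step 1: Trace through generator execution:
  Yield 1: n starts at 14, yield 14
  Yield 2: n = 14 * 4 = 56, yield 56
  Yield 3: n = 56 * 4 = 224, yield 224
Step 2: First next() gets 14, second next() gets the second value, third next() yields 224.
Therefore result = 224.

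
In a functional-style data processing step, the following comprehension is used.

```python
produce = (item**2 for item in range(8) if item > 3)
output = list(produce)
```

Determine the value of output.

Step 1: For range(8), keep item > 3, then square:
  item=0: 0 <= 3, excluded
  item=1: 1 <= 3, excluded
  item=2: 2 <= 3, excluded
  item=3: 3 <= 3, excluded
  item=4: 4 > 3, yield 4**2 = 16
  item=5: 5 > 3, yield 5**2 = 25
  item=6: 6 > 3, yield 6**2 = 36
  item=7: 7 > 3, yield 7**2 = 49
Therefore output = [16, 25, 36, 49].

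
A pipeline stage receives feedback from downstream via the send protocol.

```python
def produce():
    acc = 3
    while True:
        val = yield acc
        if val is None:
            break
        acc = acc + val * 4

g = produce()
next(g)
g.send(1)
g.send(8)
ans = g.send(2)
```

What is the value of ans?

Step 1: next() -> yield acc=3.
Step 2: send(1) -> val=1, acc = 3 + 1*4 = 7, yield 7.
Step 3: send(8) -> val=8, acc = 7 + 8*4 = 39, yield 39.
Step 4: send(2) -> val=2, acc = 39 + 2*4 = 47, yield 47.
Therefore ans = 47.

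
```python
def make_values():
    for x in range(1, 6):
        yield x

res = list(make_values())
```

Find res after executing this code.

Step 1: The generator yields each value from range(1, 6).
Step 2: list() consumes all yields: [1, 2, 3, 4, 5].
Therefore res = [1, 2, 3, 4, 5].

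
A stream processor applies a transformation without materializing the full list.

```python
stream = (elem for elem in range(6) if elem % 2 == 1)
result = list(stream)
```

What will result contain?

Step 1: Filter range(6) keeping only odd values:
  elem=0: even, excluded
  elem=1: odd, included
  elem=2: even, excluded
  elem=3: odd, included
  elem=4: even, excluded
  elem=5: odd, included
Therefore result = [1, 3, 5].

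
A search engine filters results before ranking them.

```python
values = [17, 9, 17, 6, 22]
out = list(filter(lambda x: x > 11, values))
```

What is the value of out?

Step 1: Filter elements > 11:
  17: kept
  9: removed
  17: kept
  6: removed
  22: kept
Therefore out = [17, 17, 22].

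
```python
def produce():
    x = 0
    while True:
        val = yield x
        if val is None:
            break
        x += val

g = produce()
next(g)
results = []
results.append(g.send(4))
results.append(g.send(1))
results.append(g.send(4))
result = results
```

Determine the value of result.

Step 1: next(g) -> yield 0.
Step 2: send(4) -> x = 4, yield 4.
Step 3: send(1) -> x = 5, yield 5.
Step 4: send(4) -> x = 9, yield 9.
Therefore result = [4, 5, 9].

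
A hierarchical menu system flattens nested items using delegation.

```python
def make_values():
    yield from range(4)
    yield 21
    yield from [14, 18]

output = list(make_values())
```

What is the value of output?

Step 1: Trace yields in order:
  yield 0
  yield 1
  yield 2
  yield 3
  yield 21
  yield 14
  yield 18
Therefore output = [0, 1, 2, 3, 21, 14, 18].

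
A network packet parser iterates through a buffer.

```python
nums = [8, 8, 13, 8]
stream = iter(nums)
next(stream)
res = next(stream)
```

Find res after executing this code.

Step 1: Create iterator over [8, 8, 13, 8].
Step 2: next() consumes 8.
Step 3: next() returns 8.
Therefore res = 8.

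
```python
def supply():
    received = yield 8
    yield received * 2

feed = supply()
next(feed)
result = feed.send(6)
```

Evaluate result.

Step 1: next(feed) advances to first yield, producing 8.
Step 2: send(6) resumes, received = 6.
Step 3: yield received * 2 = 6 * 2 = 12.
Therefore result = 12.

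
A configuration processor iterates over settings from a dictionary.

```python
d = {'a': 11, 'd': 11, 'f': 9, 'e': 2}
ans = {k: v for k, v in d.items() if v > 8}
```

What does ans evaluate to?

Step 1: Filter items where value > 8:
  'a': 11 > 8: kept
  'd': 11 > 8: kept
  'f': 9 > 8: kept
  'e': 2 <= 8: removed
Therefore ans = {'a': 11, 'd': 11, 'f': 9}.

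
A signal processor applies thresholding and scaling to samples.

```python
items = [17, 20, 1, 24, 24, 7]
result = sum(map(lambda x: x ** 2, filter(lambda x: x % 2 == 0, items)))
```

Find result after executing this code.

Step 1: Filter even numbers from [17, 20, 1, 24, 24, 7]: [20, 24, 24]
Step 2: Square each: [400, 576, 576]
Step 3: Sum = 1552.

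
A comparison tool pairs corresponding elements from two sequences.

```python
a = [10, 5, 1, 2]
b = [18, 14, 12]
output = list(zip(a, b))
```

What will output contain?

Step 1: zip stops at shortest (len(a)=4, len(b)=3):
  Index 0: (10, 18)
  Index 1: (5, 14)
  Index 2: (1, 12)
Step 2: Last element of a (2) has no pair, dropped.
Therefore output = [(10, 18), (5, 14), (1, 12)].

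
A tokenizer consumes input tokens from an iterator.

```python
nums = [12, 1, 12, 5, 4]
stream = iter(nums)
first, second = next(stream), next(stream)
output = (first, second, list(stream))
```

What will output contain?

Step 1: Create iterator over [12, 1, 12, 5, 4].
Step 2: first = 12, second = 1.
Step 3: Remaining elements: [12, 5, 4].
Therefore output = (12, 1, [12, 5, 4]).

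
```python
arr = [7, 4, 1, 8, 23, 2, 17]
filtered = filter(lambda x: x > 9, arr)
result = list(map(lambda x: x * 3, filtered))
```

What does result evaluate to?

Step 1: Filter arr for elements > 9:
  7: removed
  4: removed
  1: removed
  8: removed
  23: kept
  2: removed
  17: kept
Step 2: Map x * 3 on filtered [23, 17]:
  23 -> 69
  17 -> 51
Therefore result = [69, 51].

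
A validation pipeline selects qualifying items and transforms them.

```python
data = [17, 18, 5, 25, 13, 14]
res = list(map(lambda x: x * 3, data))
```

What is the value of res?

Step 1: Apply lambda x: x * 3 to each element:
  17 -> 51
  18 -> 54
  5 -> 15
  25 -> 75
  13 -> 39
  14 -> 42
Therefore res = [51, 54, 15, 75, 39, 42].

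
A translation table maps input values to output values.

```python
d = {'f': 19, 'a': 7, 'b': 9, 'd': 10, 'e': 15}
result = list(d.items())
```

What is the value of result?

Step 1: d.items() returns (key, value) pairs in insertion order.
Therefore result = [('f', 19), ('a', 7), ('b', 9), ('d', 10), ('e', 15)].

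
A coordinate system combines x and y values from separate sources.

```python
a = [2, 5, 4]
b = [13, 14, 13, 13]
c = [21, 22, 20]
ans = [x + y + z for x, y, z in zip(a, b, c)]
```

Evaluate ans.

Step 1: zip three lists (truncates to shortest, len=3):
  2 + 13 + 21 = 36
  5 + 14 + 22 = 41
  4 + 13 + 20 = 37
Therefore ans = [36, 41, 37].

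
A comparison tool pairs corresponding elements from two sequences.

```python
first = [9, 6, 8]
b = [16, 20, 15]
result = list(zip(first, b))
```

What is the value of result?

Step 1: zip pairs elements at same index:
  Index 0: (9, 16)
  Index 1: (6, 20)
  Index 2: (8, 15)
Therefore result = [(9, 16), (6, 20), (8, 15)].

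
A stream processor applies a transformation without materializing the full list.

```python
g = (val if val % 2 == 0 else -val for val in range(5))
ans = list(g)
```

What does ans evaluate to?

Step 1: For each val in range(5), yield val if even, else -val:
  val=0: even, yield 0
  val=1: odd, yield -1
  val=2: even, yield 2
  val=3: odd, yield -3
  val=4: even, yield 4
Therefore ans = [0, -1, 2, -3, 4].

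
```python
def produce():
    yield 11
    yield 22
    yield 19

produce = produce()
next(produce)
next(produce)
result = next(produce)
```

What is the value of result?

Step 1: produce() creates a generator.
Step 2: next(produce) yields 11 (consumed and discarded).
Step 3: next(produce) yields 22 (consumed and discarded).
Step 4: next(produce) yields 19, assigned to result.
Therefore result = 19.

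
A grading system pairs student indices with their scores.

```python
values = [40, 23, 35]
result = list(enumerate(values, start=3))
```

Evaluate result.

Step 1: enumerate with start=3:
  (3, 40)
  (4, 23)
  (5, 35)
Therefore result = [(3, 40), (4, 23), (5, 35)].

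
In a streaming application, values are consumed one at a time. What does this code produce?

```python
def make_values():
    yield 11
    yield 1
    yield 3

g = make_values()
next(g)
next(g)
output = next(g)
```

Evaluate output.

Step 1: make_values() creates a generator.
Step 2: next(g) yields 11 (consumed and discarded).
Step 3: next(g) yields 1 (consumed and discarded).
Step 4: next(g) yields 3, assigned to output.
Therefore output = 3.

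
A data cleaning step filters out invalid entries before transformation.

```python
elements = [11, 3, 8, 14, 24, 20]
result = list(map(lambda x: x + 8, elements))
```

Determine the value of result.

Step 1: Apply lambda x: x + 8 to each element:
  11 -> 19
  3 -> 11
  8 -> 16
  14 -> 22
  24 -> 32
  20 -> 28
Therefore result = [19, 11, 16, 22, 32, 28].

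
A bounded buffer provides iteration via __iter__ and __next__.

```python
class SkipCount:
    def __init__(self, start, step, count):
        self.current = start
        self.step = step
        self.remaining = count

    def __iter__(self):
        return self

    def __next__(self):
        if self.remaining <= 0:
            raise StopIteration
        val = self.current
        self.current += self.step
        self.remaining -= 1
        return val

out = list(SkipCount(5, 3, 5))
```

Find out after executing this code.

Step 1: SkipCount starts at 5, increments by 3, for 5 steps:
  Yield 5, then current += 3
  Yield 8, then current += 3
  Yield 11, then current += 3
  Yield 14, then current += 3
  Yield 17, then current += 3
Therefore out = [5, 8, 11, 14, 17].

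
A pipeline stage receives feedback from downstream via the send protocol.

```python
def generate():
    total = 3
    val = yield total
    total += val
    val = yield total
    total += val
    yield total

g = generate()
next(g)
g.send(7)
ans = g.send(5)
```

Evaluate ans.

Step 1: next() -> yield total=3.
Step 2: send(7) -> val=7, total = 3+7 = 10, yield 10.
Step 3: send(5) -> val=5, total = 10+5 = 15, yield 15.
Therefore ans = 15.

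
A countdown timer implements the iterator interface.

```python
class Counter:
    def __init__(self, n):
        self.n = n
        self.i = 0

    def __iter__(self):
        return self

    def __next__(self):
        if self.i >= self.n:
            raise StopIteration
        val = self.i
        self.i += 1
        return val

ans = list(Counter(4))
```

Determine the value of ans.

Step 1: Counter(4) creates an iterator counting 0 to 3.
Step 2: list() consumes all values: [0, 1, 2, 3].
Therefore ans = [0, 1, 2, 3].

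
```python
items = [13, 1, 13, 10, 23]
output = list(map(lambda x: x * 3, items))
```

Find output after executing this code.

Step 1: Apply lambda x: x * 3 to each element:
  13 -> 39
  1 -> 3
  13 -> 39
  10 -> 30
  23 -> 69
Therefore output = [39, 3, 39, 30, 69].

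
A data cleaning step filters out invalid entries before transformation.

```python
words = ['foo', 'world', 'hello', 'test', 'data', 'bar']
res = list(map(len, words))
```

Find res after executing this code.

Step 1: Map len() to each word:
  'foo' -> 3
  'world' -> 5
  'hello' -> 5
  'test' -> 4
  'data' -> 4
  'bar' -> 3
Therefore res = [3, 5, 5, 4, 4, 3].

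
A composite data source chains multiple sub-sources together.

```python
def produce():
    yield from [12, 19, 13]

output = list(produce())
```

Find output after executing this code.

Step 1: yield from delegates to the iterable, yielding each element.
Step 2: Collected values: [12, 19, 13].
Therefore output = [12, 19, 13].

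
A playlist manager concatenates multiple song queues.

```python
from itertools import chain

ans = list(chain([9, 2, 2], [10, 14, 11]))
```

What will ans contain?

Step 1: chain() concatenates iterables: [9, 2, 2] + [10, 14, 11].
Therefore ans = [9, 2, 2, 10, 14, 11].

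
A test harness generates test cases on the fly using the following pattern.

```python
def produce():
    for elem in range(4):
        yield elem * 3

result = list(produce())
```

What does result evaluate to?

Step 1: For each elem in range(4), yield elem * 3:
  elem=0: yield 0 * 3 = 0
  elem=1: yield 1 * 3 = 3
  elem=2: yield 2 * 3 = 6
  elem=3: yield 3 * 3 = 9
Therefore result = [0, 3, 6, 9].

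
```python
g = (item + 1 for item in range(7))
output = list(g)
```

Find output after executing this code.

Step 1: For each item in range(7), compute item+1:
  item=0: 0+1 = 1
  item=1: 1+1 = 2
  item=2: 2+1 = 3
  item=3: 3+1 = 4
  item=4: 4+1 = 5
  item=5: 5+1 = 6
  item=6: 6+1 = 7
Therefore output = [1, 2, 3, 4, 5, 6, 7].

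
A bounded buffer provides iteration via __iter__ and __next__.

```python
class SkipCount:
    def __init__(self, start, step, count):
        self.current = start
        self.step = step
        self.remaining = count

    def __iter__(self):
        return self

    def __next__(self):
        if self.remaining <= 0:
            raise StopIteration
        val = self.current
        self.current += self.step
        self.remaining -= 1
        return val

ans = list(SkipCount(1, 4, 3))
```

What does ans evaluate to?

Step 1: SkipCount starts at 1, increments by 4, for 3 steps:
  Yield 1, then current += 4
  Yield 5, then current += 4
  Yield 9, then current += 4
Therefore ans = [1, 5, 9].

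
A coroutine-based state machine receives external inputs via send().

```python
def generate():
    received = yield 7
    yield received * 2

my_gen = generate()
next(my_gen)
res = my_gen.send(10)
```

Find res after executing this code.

Step 1: next(my_gen) advances to first yield, producing 7.
Step 2: send(10) resumes, received = 10.
Step 3: yield received * 2 = 10 * 2 = 20.
Therefore res = 20.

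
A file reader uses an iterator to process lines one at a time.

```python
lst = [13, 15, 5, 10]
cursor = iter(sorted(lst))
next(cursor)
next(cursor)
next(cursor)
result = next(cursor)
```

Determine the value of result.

Step 1: sorted([13, 15, 5, 10]) = [5, 10, 13, 15].
Step 2: Create iterator and skip 3 elements.
Step 3: next() returns 15.
Therefore result = 15.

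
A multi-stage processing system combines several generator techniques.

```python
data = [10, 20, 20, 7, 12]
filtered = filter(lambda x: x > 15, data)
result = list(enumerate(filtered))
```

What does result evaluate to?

Step 1: Filter [10, 20, 20, 7, 12] for > 15: [20, 20].
Step 2: enumerate re-indexes from 0: [(0, 20), (1, 20)].
Therefore result = [(0, 20), (1, 20)].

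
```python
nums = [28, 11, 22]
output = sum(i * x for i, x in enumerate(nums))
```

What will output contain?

Step 1: Compute i * x for each (i, x) in enumerate([28, 11, 22]):
  i=0, x=28: 0*28 = 0
  i=1, x=11: 1*11 = 11
  i=2, x=22: 2*22 = 44
Step 2: sum = 0 + 11 + 44 = 55.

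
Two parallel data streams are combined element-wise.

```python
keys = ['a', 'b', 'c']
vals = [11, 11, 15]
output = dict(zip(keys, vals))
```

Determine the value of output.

Step 1: zip pairs keys with values:
  'a' -> 11
  'b' -> 11
  'c' -> 15
Therefore output = {'a': 11, 'b': 11, 'c': 15}.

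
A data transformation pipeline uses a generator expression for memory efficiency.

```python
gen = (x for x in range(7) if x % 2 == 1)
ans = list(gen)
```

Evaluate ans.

Step 1: Filter range(7) keeping only odd values:
  x=0: even, excluded
  x=1: odd, included
  x=2: even, excluded
  x=3: odd, included
  x=4: even, excluded
  x=5: odd, included
  x=6: even, excluded
Therefore ans = [1, 3, 5].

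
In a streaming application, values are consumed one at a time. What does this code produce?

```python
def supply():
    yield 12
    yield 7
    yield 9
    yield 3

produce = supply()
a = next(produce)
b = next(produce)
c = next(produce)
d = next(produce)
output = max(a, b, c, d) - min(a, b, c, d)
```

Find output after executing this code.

Step 1: Create generator and consume all values:
  a = next(produce) = 12
  b = next(produce) = 7
  c = next(produce) = 9
  d = next(produce) = 3
Step 2: max = 12, min = 3, output = 12 - 3 = 9.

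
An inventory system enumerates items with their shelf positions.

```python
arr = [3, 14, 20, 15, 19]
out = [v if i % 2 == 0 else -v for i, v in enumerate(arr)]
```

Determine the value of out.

Step 1: For each (i, v), keep v if i is even, negate if odd:
  i=0 (even): keep 3
  i=1 (odd): negate to -14
  i=2 (even): keep 20
  i=3 (odd): negate to -15
  i=4 (even): keep 19
Therefore out = [3, -14, 20, -15, 19].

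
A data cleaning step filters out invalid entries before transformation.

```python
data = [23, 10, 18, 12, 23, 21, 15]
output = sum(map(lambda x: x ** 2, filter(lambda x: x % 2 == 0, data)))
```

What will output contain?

Step 1: Filter even numbers from [23, 10, 18, 12, 23, 21, 15]: [10, 18, 12]
Step 2: Square each: [100, 324, 144]
Step 3: Sum = 568.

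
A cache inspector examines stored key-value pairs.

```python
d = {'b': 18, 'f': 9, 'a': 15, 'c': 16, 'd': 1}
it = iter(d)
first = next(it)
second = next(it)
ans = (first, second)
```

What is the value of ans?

Step 1: iter(d) iterates over keys: ['b', 'f', 'a', 'c', 'd'].
Step 2: first = next(it) = 'b', second = next(it) = 'f'.
Therefore ans = ('b', 'f').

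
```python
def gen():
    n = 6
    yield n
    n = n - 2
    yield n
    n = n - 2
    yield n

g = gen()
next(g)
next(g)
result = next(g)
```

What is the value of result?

Step 1: Trace through generator execution:
  Yield 1: n starts at 6, yield 6
  Yield 2: n = 6 - 2 = 4, yield 4
  Yield 3: n = 4 - 2 = 2, yield 2
Step 2: First next() gets 6, second next() gets the second value, third next() yields 2.
Therefore result = 2.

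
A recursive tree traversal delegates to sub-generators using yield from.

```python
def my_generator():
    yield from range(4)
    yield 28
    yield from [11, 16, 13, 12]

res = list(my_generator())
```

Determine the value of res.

Step 1: Trace yields in order:
  yield 0
  yield 1
  yield 2
  yield 3
  yield 28
  yield 11
  yield 16
  yield 13
  yield 12
Therefore res = [0, 1, 2, 3, 28, 11, 16, 13, 12].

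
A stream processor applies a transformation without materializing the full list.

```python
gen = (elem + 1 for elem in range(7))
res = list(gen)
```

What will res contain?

Step 1: For each elem in range(7), compute elem+1:
  elem=0: 0+1 = 1
  elem=1: 1+1 = 2
  elem=2: 2+1 = 3
  elem=3: 3+1 = 4
  elem=4: 4+1 = 5
  elem=5: 5+1 = 6
  elem=6: 6+1 = 7
Therefore res = [1, 2, 3, 4, 5, 6, 7].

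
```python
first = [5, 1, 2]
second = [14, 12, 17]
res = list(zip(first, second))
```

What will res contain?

Step 1: zip pairs elements at same index:
  Index 0: (5, 14)
  Index 1: (1, 12)
  Index 2: (2, 17)
Therefore res = [(5, 14), (1, 12), (2, 17)].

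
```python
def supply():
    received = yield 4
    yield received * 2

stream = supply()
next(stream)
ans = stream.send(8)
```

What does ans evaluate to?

Step 1: next(stream) advances to first yield, producing 4.
Step 2: send(8) resumes, received = 8.
Step 3: yield received * 2 = 8 * 2 = 16.
Therefore ans = 16.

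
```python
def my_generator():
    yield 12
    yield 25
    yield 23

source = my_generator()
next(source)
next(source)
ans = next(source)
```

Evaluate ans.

Step 1: my_generator() creates a generator.
Step 2: next(source) yields 12 (consumed and discarded).
Step 3: next(source) yields 25 (consumed and discarded).
Step 4: next(source) yields 23, assigned to ans.
Therefore ans = 23.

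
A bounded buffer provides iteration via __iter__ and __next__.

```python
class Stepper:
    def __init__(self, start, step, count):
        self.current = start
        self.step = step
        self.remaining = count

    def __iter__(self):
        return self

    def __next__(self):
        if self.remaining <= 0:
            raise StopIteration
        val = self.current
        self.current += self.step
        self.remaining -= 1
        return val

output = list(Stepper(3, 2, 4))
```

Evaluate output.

Step 1: Stepper starts at 3, increments by 2, for 4 steps:
  Yield 3, then current += 2
  Yield 5, then current += 2
  Yield 7, then current += 2
  Yield 9, then current += 2
Therefore output = [3, 5, 7, 9].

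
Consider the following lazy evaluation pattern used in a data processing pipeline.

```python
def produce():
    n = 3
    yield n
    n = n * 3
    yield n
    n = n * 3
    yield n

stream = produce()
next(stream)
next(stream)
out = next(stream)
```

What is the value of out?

Step 1: Trace through generator execution:
  Yield 1: n starts at 3, yield 3
  Yield 2: n = 3 * 3 = 9, yield 9
  Yield 3: n = 9 * 3 = 27, yield 27
Step 2: First next() gets 3, second next() gets the second value, third next() yields 27.
Therefore out = 27.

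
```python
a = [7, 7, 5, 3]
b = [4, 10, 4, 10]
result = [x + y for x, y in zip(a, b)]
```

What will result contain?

Step 1: Add corresponding elements:
  7 + 4 = 11
  7 + 10 = 17
  5 + 4 = 9
  3 + 10 = 13
Therefore result = [11, 17, 9, 13].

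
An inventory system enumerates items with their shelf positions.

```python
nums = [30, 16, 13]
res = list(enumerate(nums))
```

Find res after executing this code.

Step 1: enumerate pairs each element with its index:
  (0, 30)
  (1, 16)
  (2, 13)
Therefore res = [(0, 30), (1, 16), (2, 13)].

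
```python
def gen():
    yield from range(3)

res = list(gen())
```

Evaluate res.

Step 1: yield from delegates to the iterable, yielding each element.
Step 2: Collected values: [0, 1, 2].
Therefore res = [0, 1, 2].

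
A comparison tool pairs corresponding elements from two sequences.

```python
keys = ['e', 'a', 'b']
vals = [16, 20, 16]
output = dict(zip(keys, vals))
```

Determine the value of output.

Step 1: zip pairs keys with values:
  'e' -> 16
  'a' -> 20
  'b' -> 16
Therefore output = {'e': 16, 'a': 20, 'b': 16}.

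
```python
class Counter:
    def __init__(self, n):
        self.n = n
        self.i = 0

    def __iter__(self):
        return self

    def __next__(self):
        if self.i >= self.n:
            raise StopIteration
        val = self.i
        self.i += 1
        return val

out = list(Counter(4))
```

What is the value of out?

Step 1: Counter(4) creates an iterator counting 0 to 3.
Step 2: list() consumes all values: [0, 1, 2, 3].
Therefore out = [0, 1, 2, 3].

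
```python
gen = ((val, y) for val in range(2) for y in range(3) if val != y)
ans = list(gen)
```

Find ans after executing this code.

Step 1: Nested generator over range(2) x range(3) where val != y:
  (0, 0): excluded (val == y)
  (0, 1): included
  (0, 2): included
  (1, 0): included
  (1, 1): excluded (val == y)
  (1, 2): included
Therefore ans = [(0, 1), (0, 2), (1, 0), (1, 2)].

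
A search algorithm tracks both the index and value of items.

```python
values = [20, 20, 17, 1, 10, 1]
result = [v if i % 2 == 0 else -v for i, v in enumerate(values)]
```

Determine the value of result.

Step 1: For each (i, v), keep v if i is even, negate if odd:
  i=0 (even): keep 20
  i=1 (odd): negate to -20
  i=2 (even): keep 17
  i=3 (odd): negate to -1
  i=4 (even): keep 10
  i=5 (odd): negate to -1
Therefore result = [20, -20, 17, -1, 10, -1].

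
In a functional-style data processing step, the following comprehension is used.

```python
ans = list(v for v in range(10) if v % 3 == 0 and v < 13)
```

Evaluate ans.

Step 1: Filter range(10) where v % 3 == 0 and v < 13:
  v=0: both conditions met, included
  v=1: excluded (1 % 3 != 0)
  v=2: excluded (2 % 3 != 0)
  v=3: both conditions met, included
  v=4: excluded (4 % 3 != 0)
  v=5: excluded (5 % 3 != 0)
  v=6: both conditions met, included
  v=7: excluded (7 % 3 != 0)
  v=8: excluded (8 % 3 != 0)
  v=9: both conditions met, included
Therefore ans = [0, 3, 6, 9].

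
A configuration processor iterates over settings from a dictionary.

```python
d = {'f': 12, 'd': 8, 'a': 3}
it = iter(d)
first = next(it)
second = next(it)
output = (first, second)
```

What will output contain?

Step 1: iter(d) iterates over keys: ['f', 'd', 'a'].
Step 2: first = next(it) = 'f', second = next(it) = 'd'.
Therefore output = ('f', 'd').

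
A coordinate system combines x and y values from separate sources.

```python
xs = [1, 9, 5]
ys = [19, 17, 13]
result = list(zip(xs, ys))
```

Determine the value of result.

Step 1: zip pairs elements at same index:
  Index 0: (1, 19)
  Index 1: (9, 17)
  Index 2: (5, 13)
Therefore result = [(1, 19), (9, 17), (5, 13)].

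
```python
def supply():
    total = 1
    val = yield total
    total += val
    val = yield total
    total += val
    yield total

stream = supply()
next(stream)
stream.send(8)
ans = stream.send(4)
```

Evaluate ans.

Step 1: next() -> yield total=1.
Step 2: send(8) -> val=8, total = 1+8 = 9, yield 9.
Step 3: send(4) -> val=4, total = 9+4 = 13, yield 13.
Therefore ans = 13.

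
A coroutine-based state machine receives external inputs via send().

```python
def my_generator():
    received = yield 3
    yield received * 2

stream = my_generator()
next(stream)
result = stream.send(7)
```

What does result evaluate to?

Step 1: next(stream) advances to first yield, producing 3.
Step 2: send(7) resumes, received = 7.
Step 3: yield received * 2 = 7 * 2 = 14.
Therefore result = 14.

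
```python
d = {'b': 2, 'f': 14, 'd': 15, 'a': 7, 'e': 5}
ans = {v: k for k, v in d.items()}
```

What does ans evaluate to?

Step 1: Invert dict (swap keys and values):
  'b': 2 -> 2: 'b'
  'f': 14 -> 14: 'f'
  'd': 15 -> 15: 'd'
  'a': 7 -> 7: 'a'
  'e': 5 -> 5: 'e'
Therefore ans = {2: 'b', 14: 'f', 15: 'd', 7: 'a', 5: 'e'}.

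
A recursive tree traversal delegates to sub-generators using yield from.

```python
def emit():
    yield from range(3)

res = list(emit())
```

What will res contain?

Step 1: yield from delegates to the iterable, yielding each element.
Step 2: Collected values: [0, 1, 2].
Therefore res = [0, 1, 2].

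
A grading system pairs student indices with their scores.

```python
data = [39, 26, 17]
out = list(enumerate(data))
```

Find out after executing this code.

Step 1: enumerate pairs each element with its index:
  (0, 39)
  (1, 26)
  (2, 17)
Therefore out = [(0, 39), (1, 26), (2, 17)].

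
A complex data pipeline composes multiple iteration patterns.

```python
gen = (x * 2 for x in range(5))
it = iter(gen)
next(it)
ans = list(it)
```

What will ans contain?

Step 1: Generator produces [0, 2, 4, 6, 8].
Step 2: next(it) consumes first element (0).
Step 3: list(it) collects remaining: [2, 4, 6, 8].
Therefore ans = [2, 4, 6, 8].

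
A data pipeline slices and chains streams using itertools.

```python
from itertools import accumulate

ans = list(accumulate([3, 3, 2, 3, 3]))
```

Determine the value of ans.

Step 1: accumulate computes running sums:
  + 3 = 3
  + 3 = 6
  + 2 = 8
  + 3 = 11
  + 3 = 14
Therefore ans = [3, 6, 8, 11, 14].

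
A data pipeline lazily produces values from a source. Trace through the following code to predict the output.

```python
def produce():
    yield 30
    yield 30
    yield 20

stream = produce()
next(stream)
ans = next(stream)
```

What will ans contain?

Step 1: produce() creates a generator.
Step 2: next(stream) yields 30 (consumed and discarded).
Step 3: next(stream) yields 30, assigned to ans.
Therefore ans = 30.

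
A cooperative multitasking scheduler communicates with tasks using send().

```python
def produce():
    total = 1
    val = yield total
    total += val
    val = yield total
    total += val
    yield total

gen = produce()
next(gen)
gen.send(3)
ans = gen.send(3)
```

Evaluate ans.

Step 1: next() -> yield total=1.
Step 2: send(3) -> val=3, total = 1+3 = 4, yield 4.
Step 3: send(3) -> val=3, total = 4+3 = 7, yield 7.
Therefore ans = 7.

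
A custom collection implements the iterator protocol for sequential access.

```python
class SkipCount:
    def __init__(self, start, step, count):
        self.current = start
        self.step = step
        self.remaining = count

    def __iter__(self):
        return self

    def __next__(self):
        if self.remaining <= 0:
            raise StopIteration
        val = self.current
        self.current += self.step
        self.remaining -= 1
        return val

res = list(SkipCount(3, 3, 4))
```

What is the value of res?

Step 1: SkipCount starts at 3, increments by 3, for 4 steps:
  Yield 3, then current += 3
  Yield 6, then current += 3
  Yield 9, then current += 3
  Yield 12, then current += 3
Therefore res = [3, 6, 9, 12].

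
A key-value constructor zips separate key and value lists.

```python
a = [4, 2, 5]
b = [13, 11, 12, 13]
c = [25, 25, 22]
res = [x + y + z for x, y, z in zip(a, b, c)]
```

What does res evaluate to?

Step 1: zip three lists (truncates to shortest, len=3):
  4 + 13 + 25 = 42
  2 + 11 + 25 = 38
  5 + 12 + 22 = 39
Therefore res = [42, 38, 39].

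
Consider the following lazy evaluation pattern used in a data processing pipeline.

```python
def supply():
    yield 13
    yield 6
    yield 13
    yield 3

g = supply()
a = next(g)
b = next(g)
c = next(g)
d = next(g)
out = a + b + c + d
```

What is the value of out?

Step 1: Create generator and consume all values:
  a = next(g) = 13
  b = next(g) = 6
  c = next(g) = 13
  d = next(g) = 3
Step 2: out = 13 + 6 + 13 + 3 = 35.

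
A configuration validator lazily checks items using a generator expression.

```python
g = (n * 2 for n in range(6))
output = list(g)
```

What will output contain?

Step 1: For each n in range(6), compute n*2:
  n=0: 0*2 = 0
  n=1: 1*2 = 2
  n=2: 2*2 = 4
  n=3: 3*2 = 6
  n=4: 4*2 = 8
  n=5: 5*2 = 10
Therefore output = [0, 2, 4, 6, 8, 10].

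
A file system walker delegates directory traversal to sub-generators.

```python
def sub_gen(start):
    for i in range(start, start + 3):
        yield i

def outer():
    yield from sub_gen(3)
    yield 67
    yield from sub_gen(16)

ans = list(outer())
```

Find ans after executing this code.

Step 1: outer() delegates to sub_gen(3):
  yield 3
  yield 4
  yield 5
Step 2: yield 67
Step 3: Delegates to sub_gen(16):
  yield 16
  yield 17
  yield 18
Therefore ans = [3, 4, 5, 67, 16, 17, 18].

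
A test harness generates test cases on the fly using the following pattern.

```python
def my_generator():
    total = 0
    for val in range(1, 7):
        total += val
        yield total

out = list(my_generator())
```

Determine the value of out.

Step 1: Generator accumulates running sum:
  val=1: total = 1, yield 1
  val=2: total = 3, yield 3
  val=3: total = 6, yield 6
  val=4: total = 10, yield 10
  val=5: total = 15, yield 15
  val=6: total = 21, yield 21
Therefore out = [1, 3, 6, 10, 15, 21].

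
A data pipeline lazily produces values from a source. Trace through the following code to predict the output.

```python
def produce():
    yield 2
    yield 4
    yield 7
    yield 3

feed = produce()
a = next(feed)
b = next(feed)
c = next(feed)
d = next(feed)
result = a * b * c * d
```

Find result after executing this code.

Step 1: Create generator and consume all values:
  a = next(feed) = 2
  b = next(feed) = 4
  c = next(feed) = 7
  d = next(feed) = 3
Step 2: result = 2 * 4 * 7 * 3 = 168.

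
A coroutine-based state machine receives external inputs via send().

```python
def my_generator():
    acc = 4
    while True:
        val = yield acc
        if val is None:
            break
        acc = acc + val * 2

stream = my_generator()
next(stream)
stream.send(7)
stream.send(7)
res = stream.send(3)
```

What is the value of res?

Step 1: next() -> yield acc=4.
Step 2: send(7) -> val=7, acc = 4 + 7*2 = 18, yield 18.
Step 3: send(7) -> val=7, acc = 18 + 7*2 = 32, yield 32.
Step 4: send(3) -> val=3, acc = 32 + 3*2 = 38, yield 38.
Therefore res = 38.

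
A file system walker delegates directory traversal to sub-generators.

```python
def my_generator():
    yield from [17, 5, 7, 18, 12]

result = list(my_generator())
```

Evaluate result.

Step 1: yield from delegates to the iterable, yielding each element.
Step 2: Collected values: [17, 5, 7, 18, 12].
Therefore result = [17, 5, 7, 18, 12].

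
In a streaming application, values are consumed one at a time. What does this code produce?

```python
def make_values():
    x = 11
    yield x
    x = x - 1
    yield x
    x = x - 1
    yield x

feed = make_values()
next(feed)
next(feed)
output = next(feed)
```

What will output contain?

Step 1: Trace through generator execution:
  Yield 1: x starts at 11, yield 11
  Yield 2: x = 11 - 1 = 10, yield 10
  Yield 3: x = 10 - 1 = 9, yield 9
Step 2: First next() gets 11, second next() gets the second value, third next() yields 9.
Therefore output = 9.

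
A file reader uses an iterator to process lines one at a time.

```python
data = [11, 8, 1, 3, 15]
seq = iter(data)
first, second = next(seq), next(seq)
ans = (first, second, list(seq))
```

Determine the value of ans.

Step 1: Create iterator over [11, 8, 1, 3, 15].
Step 2: first = 11, second = 8.
Step 3: Remaining elements: [1, 3, 15].
Therefore ans = (11, 8, [1, 3, 15]).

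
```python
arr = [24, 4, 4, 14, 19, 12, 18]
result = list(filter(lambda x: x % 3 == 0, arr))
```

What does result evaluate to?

Step 1: Filter elements divisible by 3:
  24 % 3 = 0: kept
  4 % 3 = 1: removed
  4 % 3 = 1: removed
  14 % 3 = 2: removed
  19 % 3 = 1: removed
  12 % 3 = 0: kept
  18 % 3 = 0: kept
Therefore result = [24, 12, 18].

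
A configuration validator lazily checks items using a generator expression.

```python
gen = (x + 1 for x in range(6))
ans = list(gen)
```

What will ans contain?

Step 1: For each x in range(6), compute x+1:
  x=0: 0+1 = 1
  x=1: 1+1 = 2
  x=2: 2+1 = 3
  x=3: 3+1 = 4
  x=4: 4+1 = 5
  x=5: 5+1 = 6
Therefore ans = [1, 2, 3, 4, 5, 6].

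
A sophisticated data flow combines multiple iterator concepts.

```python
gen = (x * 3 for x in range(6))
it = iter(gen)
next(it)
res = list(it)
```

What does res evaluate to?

Step 1: Generator produces [0, 3, 6, 9, 12, 15].
Step 2: next(it) consumes first element (0).
Step 3: list(it) collects remaining: [3, 6, 9, 12, 15].
Therefore res = [3, 6, 9, 12, 15].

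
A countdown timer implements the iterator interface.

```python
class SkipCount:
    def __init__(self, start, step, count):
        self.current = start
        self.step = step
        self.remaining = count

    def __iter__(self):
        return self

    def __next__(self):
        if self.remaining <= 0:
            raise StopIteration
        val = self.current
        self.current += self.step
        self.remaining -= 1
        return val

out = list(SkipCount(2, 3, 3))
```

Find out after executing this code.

Step 1: SkipCount starts at 2, increments by 3, for 3 steps:
  Yield 2, then current += 3
  Yield 5, then current += 3
  Yield 8, then current += 3
Therefore out = [2, 5, 8].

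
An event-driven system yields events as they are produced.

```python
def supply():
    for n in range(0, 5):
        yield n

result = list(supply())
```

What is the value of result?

Step 1: The generator yields each value from range(0, 5).
Step 2: list() consumes all yields: [0, 1, 2, 3, 4].
Therefore result = [0, 1, 2, 3, 4].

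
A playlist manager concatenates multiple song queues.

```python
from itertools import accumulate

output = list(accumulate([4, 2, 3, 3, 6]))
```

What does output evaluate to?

Step 1: accumulate computes running sums:
  + 4 = 4
  + 2 = 6
  + 3 = 9
  + 3 = 12
  + 6 = 18
Therefore output = [4, 6, 9, 12, 18].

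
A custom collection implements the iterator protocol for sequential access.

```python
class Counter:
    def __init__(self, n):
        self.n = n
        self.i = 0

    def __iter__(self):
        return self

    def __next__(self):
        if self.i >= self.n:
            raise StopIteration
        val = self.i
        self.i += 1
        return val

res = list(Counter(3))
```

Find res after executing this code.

Step 1: Counter(3) creates an iterator counting 0 to 2.
Step 2: list() consumes all values: [0, 1, 2].
Therefore res = [0, 1, 2].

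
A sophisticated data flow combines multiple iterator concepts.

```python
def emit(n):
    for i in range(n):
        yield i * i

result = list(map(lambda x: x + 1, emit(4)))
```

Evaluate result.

Step 1: emit(4) yields squares: [0, 1, 4, 9].
Step 2: map adds 1 to each: [1, 2, 5, 10].
Therefore result = [1, 2, 5, 10].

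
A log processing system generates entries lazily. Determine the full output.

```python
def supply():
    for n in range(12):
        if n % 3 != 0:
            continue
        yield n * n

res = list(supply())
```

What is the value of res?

Step 1: Only yield n**2 when n is divisible by 3:
  n=0: 0 % 3 == 0, yield 0**2 = 0
  n=3: 3 % 3 == 0, yield 3**2 = 9
  n=6: 6 % 3 == 0, yield 6**2 = 36
  n=9: 9 % 3 == 0, yield 9**2 = 81
Therefore res = [0, 9, 36, 81].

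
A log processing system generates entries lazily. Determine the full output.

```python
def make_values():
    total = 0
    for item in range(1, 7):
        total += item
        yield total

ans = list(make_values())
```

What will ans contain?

Step 1: Generator accumulates running sum:
  item=1: total = 1, yield 1
  item=2: total = 3, yield 3
  item=3: total = 6, yield 6
  item=4: total = 10, yield 10
  item=5: total = 15, yield 15
  item=6: total = 21, yield 21
Therefore ans = [1, 3, 6, 10, 15, 21].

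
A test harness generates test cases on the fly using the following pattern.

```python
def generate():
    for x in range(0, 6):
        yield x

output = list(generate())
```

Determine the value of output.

Step 1: The generator yields each value from range(0, 6).
Step 2: list() consumes all yields: [0, 1, 2, 3, 4, 5].
Therefore output = [0, 1, 2, 3, 4, 5].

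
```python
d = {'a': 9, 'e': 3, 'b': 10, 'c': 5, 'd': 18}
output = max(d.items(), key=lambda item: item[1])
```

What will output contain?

Step 1: Find item with maximum value:
  ('a', 9)
  ('e', 3)
  ('b', 10)
  ('c', 5)
  ('d', 18)
Step 2: Maximum value is 18 at key 'd'.
Therefore output = ('d', 18).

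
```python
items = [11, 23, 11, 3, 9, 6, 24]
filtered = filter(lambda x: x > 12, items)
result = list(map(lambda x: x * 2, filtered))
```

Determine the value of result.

Step 1: Filter items for elements > 12:
  11: removed
  23: kept
  11: removed
  3: removed
  9: removed
  6: removed
  24: kept
Step 2: Map x * 2 on filtered [23, 24]:
  23 -> 46
  24 -> 48
Therefore result = [46, 48].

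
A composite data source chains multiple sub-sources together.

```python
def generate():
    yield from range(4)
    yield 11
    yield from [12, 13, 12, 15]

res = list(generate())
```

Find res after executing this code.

Step 1: Trace yields in order:
  yield 0
  yield 1
  yield 2
  yield 3
  yield 11
  yield 12
  yield 13
  yield 12
  yield 15
Therefore res = [0, 1, 2, 3, 11, 12, 13, 12, 15].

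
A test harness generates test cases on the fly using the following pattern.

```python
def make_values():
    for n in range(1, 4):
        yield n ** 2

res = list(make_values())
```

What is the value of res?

Step 1: For each n in range(1, 4), yield n**2:
  n=1: yield 1**2 = 1
  n=2: yield 2**2 = 4
  n=3: yield 3**2 = 9
Therefore res = [1, 4, 9].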